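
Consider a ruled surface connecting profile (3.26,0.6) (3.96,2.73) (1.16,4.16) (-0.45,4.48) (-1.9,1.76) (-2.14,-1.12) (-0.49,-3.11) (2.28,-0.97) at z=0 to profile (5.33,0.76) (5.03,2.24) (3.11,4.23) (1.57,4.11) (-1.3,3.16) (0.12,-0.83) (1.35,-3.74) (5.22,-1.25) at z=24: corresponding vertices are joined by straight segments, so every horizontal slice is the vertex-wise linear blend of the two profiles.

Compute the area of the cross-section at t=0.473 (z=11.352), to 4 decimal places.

Cross-section at t=0.473: each vertex is (1-t)·p0[i] + t·p1[i].
  v1: (1-0.473)·(3.26,0.6) + 0.473·(5.33,0.76) = (4.2391,0.6757)
  v2: (1-0.473)·(3.96,2.73) + 0.473·(5.03,2.24) = (4.4661,2.4982)
  v3: (1-0.473)·(1.16,4.16) + 0.473·(3.11,4.23) = (2.0823,4.1931)
  v4: (1-0.473)·(-0.45,4.48) + 0.473·(1.57,4.11) = (0.5055,4.3050)
  v5: (1-0.473)·(-1.9,1.76) + 0.473·(-1.3,3.16) = (-1.6162,2.4222)
  v6: (1-0.473)·(-2.14,-1.12) + 0.473·(0.12,-0.83) = (-1.0710,-0.9828)
  v7: (1-0.473)·(-0.49,-3.11) + 0.473·(1.35,-3.74) = (0.3803,-3.4080)
  v8: (1-0.473)·(2.28,-0.97) + 0.473·(5.22,-1.25) = (3.6706,-1.1024)
Shoelace sum Σ(x_i·y_{i+1} − x_{i+1}·y_i):
  i=1: 4.2391·2.4982 − 4.4661·0.6757 = +7.5726 (running +7.5726)
  i=2: 4.4661·4.1931 − 2.0823·2.4982 = +13.5247 (running +21.0973)
  i=3: 2.0823·4.3050 − 0.5055·4.1931 = +6.8450 (running +27.9424)
  i=4: 0.5055·2.4222 − -1.6162·4.3050 = +8.1821 (running +36.1244)
  i=5: -1.6162·-0.9828 − -1.0710·2.4222 = +4.1827 (running +40.3071)
  i=6: -1.0710·-3.4080 − 0.3803·-0.9828 = +4.0238 (running +44.3309)
  i=7: 0.3803·-1.1024 − 3.6706·-3.4080 = +12.0902 (running +56.4211)
  i=8: 3.6706·0.6757 − 4.2391·-1.1024 = +7.1535 (running +63.5746)
Area = |Σ|/2 = |63.5746|/2 = 31.7873

Area at t=0.473: 31.7873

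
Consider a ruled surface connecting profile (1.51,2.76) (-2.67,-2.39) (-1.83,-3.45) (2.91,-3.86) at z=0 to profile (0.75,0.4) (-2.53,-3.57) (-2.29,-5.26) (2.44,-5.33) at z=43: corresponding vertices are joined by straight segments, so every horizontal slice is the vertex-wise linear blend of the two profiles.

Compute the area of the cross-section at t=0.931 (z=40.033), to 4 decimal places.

Cross-section at t=0.931: each vertex is (1-t)·p0[i] + t·p1[i].
  v1: (1-0.931)·(1.51,2.76) + 0.931·(0.75,0.4) = (0.8024,0.5628)
  v2: (1-0.931)·(-2.67,-2.39) + 0.931·(-2.53,-3.57) = (-2.5397,-3.4886)
  v3: (1-0.931)·(-1.83,-3.45) + 0.931·(-2.29,-5.26) = (-2.2583,-5.1351)
  v4: (1-0.931)·(2.91,-3.86) + 0.931·(2.44,-5.33) = (2.4724,-5.2286)
Shoelace sum Σ(x_i·y_{i+1} − x_{i+1}·y_i):
  i=1: 0.8024·-3.4886 − -2.5397·0.5628 = -1.3700 (running -1.3700)
  i=2: -2.5397·-5.1351 − -2.2583·-3.4886 = +5.1633 (running +3.7934)
  i=3: -2.2583·-5.2286 − 2.4724·-5.1351 = +24.5037 (running +28.2970)
  i=4: 2.4724·0.5628 − 0.8024·-5.2286 = +5.5872 (running +33.8842)
Area = |Σ|/2 = |33.8842|/2 = 16.9421

Area at t=0.931: 16.9421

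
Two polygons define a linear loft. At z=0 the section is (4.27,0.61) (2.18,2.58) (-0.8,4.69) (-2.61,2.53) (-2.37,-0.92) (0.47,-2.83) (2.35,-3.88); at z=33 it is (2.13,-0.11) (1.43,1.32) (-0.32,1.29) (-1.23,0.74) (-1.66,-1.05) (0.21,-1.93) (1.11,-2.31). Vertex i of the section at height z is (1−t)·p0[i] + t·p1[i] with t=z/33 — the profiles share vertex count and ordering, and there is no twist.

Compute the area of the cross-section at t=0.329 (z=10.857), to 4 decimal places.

Area at t=0.329: 25.0508

Cross-section at t=0.329: each vertex is (1-t)·p0[i] + t·p1[i].
  v1: (1-0.329)·(4.27,0.61) + 0.329·(2.13,-0.11) = (3.5659,0.3731)
  v2: (1-0.329)·(2.18,2.58) + 0.329·(1.43,1.32) = (1.9333,2.1655)
  v3: (1-0.329)·(-0.8,4.69) + 0.329·(-0.32,1.29) = (-0.6421,3.5714)
  v4: (1-0.329)·(-2.61,2.53) + 0.329·(-1.23,0.74) = (-2.1560,1.9411)
  v5: (1-0.329)·(-2.37,-0.92) + 0.329·(-1.66,-1.05) = (-2.1364,-0.9628)
  v6: (1-0.329)·(0.47,-2.83) + 0.329·(0.21,-1.93) = (0.3845,-2.5339)
  v7: (1-0.329)·(2.35,-3.88) + 0.329·(1.11,-2.31) = (1.9420,-3.3635)
Shoelace sum Σ(x_i·y_{i+1} − x_{i+1}·y_i):
  i=1: 3.5659·2.1655 − 1.9333·0.3731 = +7.0006 (running +7.0006)
  i=2: 1.9333·3.5714 − -0.6421·2.1655 = +8.2948 (running +15.2954)
  i=3: -0.6421·1.9411 − -2.1560·3.5714 = +6.4535 (running +21.7489)
  i=4: -2.1560·-0.9628 − -2.1364·1.9411 = +6.2227 (running +27.9716)
  i=5: -2.1364·-2.5339 − 0.3845·-0.9628 = +5.7836 (running +33.7552)
  i=6: 0.3845·-3.3635 − 1.9420·-2.5339 = +3.6278 (running +37.3830)
  i=7: 1.9420·0.3731 − 3.5659·-3.3635 = +12.7185 (running +50.1015)
Area = |Σ|/2 = |50.1015|/2 = 25.0508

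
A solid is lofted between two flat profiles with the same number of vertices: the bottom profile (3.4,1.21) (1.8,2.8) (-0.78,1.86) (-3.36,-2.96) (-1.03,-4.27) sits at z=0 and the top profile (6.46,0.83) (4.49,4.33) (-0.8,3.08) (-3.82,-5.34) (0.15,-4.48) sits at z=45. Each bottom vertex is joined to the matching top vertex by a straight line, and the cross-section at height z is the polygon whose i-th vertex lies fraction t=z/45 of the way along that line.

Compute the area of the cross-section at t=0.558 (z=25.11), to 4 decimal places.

Area at t=0.558: 37.7685

Cross-section at t=0.558: each vertex is (1-t)·p0[i] + t·p1[i].
  v1: (1-0.558)·(3.4,1.21) + 0.558·(6.46,0.83) = (5.1075,0.9980)
  v2: (1-0.558)·(1.8,2.8) + 0.558·(4.49,4.33) = (3.3010,3.6537)
  v3: (1-0.558)·(-0.78,1.86) + 0.558·(-0.8,3.08) = (-0.7912,2.5408)
  v4: (1-0.558)·(-3.36,-2.96) + 0.558·(-3.82,-5.34) = (-3.6167,-4.2880)
  v5: (1-0.558)·(-1.03,-4.27) + 0.558·(0.15,-4.48) = (-0.3716,-4.3872)
Shoelace sum Σ(x_i·y_{i+1} − x_{i+1}·y_i):
  i=1: 5.1075·3.6537 − 3.3010·0.9980 = +15.3671 (running +15.3671)
  i=2: 3.3010·2.5408 − -0.7912·3.6537 = +11.2778 (running +26.6449)
  i=3: -0.7912·-4.2880 − -3.6167·2.5408 = +12.5816 (running +39.2266)
  i=4: -3.6167·-4.3872 − -0.3716·-4.2880 = +14.2738 (running +53.5003)
  i=5: -0.3716·0.9980 − 5.1075·-4.3872 = +22.0366 (running +75.5369)
Area = |Σ|/2 = |75.5369|/2 = 37.7685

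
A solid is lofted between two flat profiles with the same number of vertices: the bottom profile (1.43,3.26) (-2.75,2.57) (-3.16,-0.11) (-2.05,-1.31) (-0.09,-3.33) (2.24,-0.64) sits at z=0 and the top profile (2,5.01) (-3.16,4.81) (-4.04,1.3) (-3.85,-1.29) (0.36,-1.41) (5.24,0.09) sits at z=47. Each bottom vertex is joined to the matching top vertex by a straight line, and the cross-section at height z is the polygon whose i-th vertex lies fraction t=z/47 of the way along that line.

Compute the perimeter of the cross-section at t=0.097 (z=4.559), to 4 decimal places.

Cross-section at t=0.097: each vertex is (1-t)·p0[i] + t·p1[i].
  v1: (1-0.097)·(1.43,3.26) + 0.097·(2,5.01) = (1.4853,3.4297)
  v2: (1-0.097)·(-2.75,2.57) + 0.097·(-3.16,4.81) = (-2.7898,2.7873)
  v3: (1-0.097)·(-3.16,-0.11) + 0.097·(-4.04,1.3) = (-3.2454,0.0268)
  v4: (1-0.097)·(-2.05,-1.31) + 0.097·(-3.85,-1.29) = (-2.2246,-1.3081)
  v5: (1-0.097)·(-0.09,-3.33) + 0.097·(0.36,-1.41) = (-0.0463,-3.1438)
  v6: (1-0.097)·(2.24,-0.64) + 0.097·(5.24,0.09) = (2.5310,-0.5692)
Perimeter = Σ |v_{i+1} − v_i|:
  edge 1→2: √(-4.2751² + -0.6425²) = 4.3231 (running 4.3231)
  edge 2→3: √(-0.4556² + -2.7605²) = 2.7979 (running 7.1209)
  edge 3→4: √(1.0208² + -1.3348²) = 1.6804 (running 8.8013)
  edge 4→5: √(2.1782² + -1.8357²) = 2.8486 (running 11.6499)
  edge 5→6: √(2.5774² + 2.5746²) = 3.6430 (running 15.2929)
  edge 6→1: √(-1.0457² + 3.9989²) = 4.1334 (running 19.4263)
Perimeter = 19.4263

Perimeter at t=0.097: 19.4263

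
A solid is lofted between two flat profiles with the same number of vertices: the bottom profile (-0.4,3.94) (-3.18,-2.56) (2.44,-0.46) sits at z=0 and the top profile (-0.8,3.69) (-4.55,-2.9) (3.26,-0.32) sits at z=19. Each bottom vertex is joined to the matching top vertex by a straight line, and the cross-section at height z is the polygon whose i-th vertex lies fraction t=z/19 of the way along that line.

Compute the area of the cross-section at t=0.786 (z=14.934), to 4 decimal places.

Area at t=0.786: 19.7312

Cross-section at t=0.786: each vertex is (1-t)·p0[i] + t·p1[i].
  v1: (1-0.786)·(-0.4,3.94) + 0.786·(-0.8,3.69) = (-0.7144,3.7435)
  v2: (1-0.786)·(-3.18,-2.56) + 0.786·(-4.55,-2.9) = (-4.2568,-2.8272)
  v3: (1-0.786)·(2.44,-0.46) + 0.786·(3.26,-0.32) = (3.0845,-0.3500)
Shoelace sum Σ(x_i·y_{i+1} − x_{i+1}·y_i):
  i=1: -0.7144·-2.8272 − -4.2568·3.7435 = +17.9552 (running +17.9552)
  i=2: -4.2568·-0.3500 − 3.0845·-2.8272 = +10.2104 (running +28.1656)
  i=3: 3.0845·3.7435 − -0.7144·-0.3500 = +11.2969 (running +39.4625)
Area = |Σ|/2 = |39.4625|/2 = 19.7312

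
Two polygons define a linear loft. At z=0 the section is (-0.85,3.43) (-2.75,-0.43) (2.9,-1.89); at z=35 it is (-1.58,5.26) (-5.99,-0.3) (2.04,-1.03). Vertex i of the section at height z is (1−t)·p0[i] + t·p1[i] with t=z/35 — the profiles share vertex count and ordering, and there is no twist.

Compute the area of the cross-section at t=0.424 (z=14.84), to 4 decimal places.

Area at t=0.424: 16.9572

Cross-section at t=0.424: each vertex is (1-t)·p0[i] + t·p1[i].
  v1: (1-0.424)·(-0.85,3.43) + 0.424·(-1.58,5.26) = (-1.1595,4.2059)
  v2: (1-0.424)·(-2.75,-0.43) + 0.424·(-5.99,-0.3) = (-4.1238,-0.3749)
  v3: (1-0.424)·(2.9,-1.89) + 0.424·(2.04,-1.03) = (2.5354,-1.5254)
Shoelace sum Σ(x_i·y_{i+1} − x_{i+1}·y_i):
  i=1: -1.1595·-0.3749 − -4.1238·4.2059 = +17.7789 (running +17.7789)
  i=2: -4.1238·-1.5254 − 2.5354·-0.3749 = +7.2407 (running +25.0196)
  i=3: 2.5354·4.2059 − -1.1595·-1.5254 = +8.8948 (running +33.9144)
Area = |Σ|/2 = |33.9144|/2 = 16.9572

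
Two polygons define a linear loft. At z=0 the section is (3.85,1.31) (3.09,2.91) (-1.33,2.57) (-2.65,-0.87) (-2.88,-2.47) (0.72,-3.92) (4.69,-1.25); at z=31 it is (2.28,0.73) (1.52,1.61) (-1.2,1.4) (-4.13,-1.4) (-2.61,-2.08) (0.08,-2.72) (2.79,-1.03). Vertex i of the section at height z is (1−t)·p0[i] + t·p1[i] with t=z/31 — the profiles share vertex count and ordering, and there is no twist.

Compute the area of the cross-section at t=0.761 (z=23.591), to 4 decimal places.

Cross-section at t=0.761: each vertex is (1-t)·p0[i] + t·p1[i].
  v1: (1-0.761)·(3.85,1.31) + 0.761·(2.28,0.73) = (2.6552,0.8686)
  v2: (1-0.761)·(3.09,2.91) + 0.761·(1.52,1.61) = (1.8952,1.9207)
  v3: (1-0.761)·(-1.33,2.57) + 0.761·(-1.2,1.4) = (-1.2311,1.6796)
  v4: (1-0.761)·(-2.65,-0.87) + 0.761·(-4.13,-1.4) = (-3.7763,-1.2733)
  v5: (1-0.761)·(-2.88,-2.47) + 0.761·(-2.61,-2.08) = (-2.6745,-2.1732)
  v6: (1-0.761)·(0.72,-3.92) + 0.761·(0.08,-2.72) = (0.2330,-3.0068)
  v7: (1-0.761)·(4.69,-1.25) + 0.761·(2.79,-1.03) = (3.2441,-1.0826)
Shoelace sum Σ(x_i·y_{i+1} − x_{i+1}·y_i):
  i=1: 2.6552·1.9207 − 1.8952·0.8686 = +3.4537 (running +3.4537)
  i=2: 1.8952·1.6796 − -1.2311·1.9207 = +5.5478 (running +9.0015)
  i=3: -1.2311·-1.2733 − -3.7763·1.6796 = +7.9103 (running +16.9118)
  i=4: -3.7763·-2.1732 − -2.6745·-1.2733 = +4.8011 (running +21.7129)
  i=5: -2.6745·-3.0068 − 0.2330·-2.1732 = +8.5480 (running +30.2609)
  i=6: 0.2330·-1.0826 − 3.2441·-3.0068 = +9.5022 (running +39.7631)
  i=7: 3.2441·0.8686 − 2.6552·-1.0826 = +5.6924 (running +45.4555)
Area = |Σ|/2 = |45.4555|/2 = 22.7277

Area at t=0.761: 22.7277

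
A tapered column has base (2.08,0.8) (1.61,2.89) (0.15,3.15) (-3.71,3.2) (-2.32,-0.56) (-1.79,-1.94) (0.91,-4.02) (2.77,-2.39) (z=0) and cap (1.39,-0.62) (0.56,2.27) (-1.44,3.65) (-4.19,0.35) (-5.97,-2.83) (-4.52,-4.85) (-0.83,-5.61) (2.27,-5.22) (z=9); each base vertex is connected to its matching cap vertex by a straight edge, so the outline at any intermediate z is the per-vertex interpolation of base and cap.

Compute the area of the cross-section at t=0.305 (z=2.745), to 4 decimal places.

Cross-section at t=0.305: each vertex is (1-t)·p0[i] + t·p1[i].
  v1: (1-0.305)·(2.08,0.8) + 0.305·(1.39,-0.62) = (1.8696,0.3669)
  v2: (1-0.305)·(1.61,2.89) + 0.305·(0.56,2.27) = (1.2898,2.7009)
  v3: (1-0.305)·(0.15,3.15) + 0.305·(-1.44,3.65) = (-0.3349,3.3025)
  v4: (1-0.305)·(-3.71,3.2) + 0.305·(-4.19,0.35) = (-3.8564,2.3308)
  v5: (1-0.305)·(-2.32,-0.56) + 0.305·(-5.97,-2.83) = (-3.4333,-1.2524)
  v6: (1-0.305)·(-1.79,-1.94) + 0.305·(-4.52,-4.85) = (-2.6227,-2.8276)
  v7: (1-0.305)·(0.91,-4.02) + 0.305·(-0.83,-5.61) = (0.3793,-4.5050)
  v8: (1-0.305)·(2.77,-2.39) + 0.305·(2.27,-5.22) = (2.6175,-3.2531)
Shoelace sum Σ(x_i·y_{i+1} − x_{i+1}·y_i):
  i=1: 1.8696·2.7009 − 1.2898·0.3669 = +4.5763 (running +4.5763)
  i=2: 1.2898·3.3025 − -0.3349·2.7009 = +5.1641 (running +9.7403)
  i=3: -0.3349·2.3308 − -3.8564·3.3025 = +11.9551 (running +21.6954)
  i=4: -3.8564·-1.2524 − -3.4333·2.3308 = +12.8316 (running +34.5270)
  i=5: -3.4333·-2.8276 − -2.6227·-1.2524 = +6.4232 (running +40.9502)
  i=6: -2.6227·-4.5050 − 0.3793·-2.8276 = +12.8874 (running +53.8376)
  i=7: 0.3793·-3.2531 − 2.6175·-4.5050 = +10.5578 (running +64.3954)
  i=8: 2.6175·0.3669 − 1.8696·-3.2531 = +7.0423 (running +71.4377)
Area = |Σ|/2 = |71.4377|/2 = 35.7188

Area at t=0.305: 35.7188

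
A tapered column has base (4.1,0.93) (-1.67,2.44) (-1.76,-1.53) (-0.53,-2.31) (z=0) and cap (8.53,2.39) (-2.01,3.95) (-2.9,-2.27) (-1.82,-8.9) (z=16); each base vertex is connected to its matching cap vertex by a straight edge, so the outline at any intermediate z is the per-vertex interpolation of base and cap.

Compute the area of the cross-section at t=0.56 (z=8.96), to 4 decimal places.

Cross-section at t=0.56: each vertex is (1-t)·p0[i] + t·p1[i].
  v1: (1-0.56)·(4.1,0.93) + 0.56·(8.53,2.39) = (6.5808,1.7476)
  v2: (1-0.56)·(-1.67,2.44) + 0.56·(-2.01,3.95) = (-1.8604,3.2856)
  v3: (1-0.56)·(-1.76,-1.53) + 0.56·(-2.9,-2.27) = (-2.3984,-1.9444)
  v4: (1-0.56)·(-0.53,-2.31) + 0.56·(-1.82,-8.9) = (-1.2524,-6.0004)
Shoelace sum Σ(x_i·y_{i+1} − x_{i+1}·y_i):
  i=1: 6.5808·3.2856 − -1.8604·1.7476 = +24.8731 (running +24.8731)
  i=2: -1.8604·-1.9444 − -2.3984·3.2856 = +11.4975 (running +36.3707)
  i=3: -2.3984·-6.0004 − -1.2524·-1.9444 = +11.9562 (running +48.3268)
  i=4: -1.2524·1.7476 − 6.5808·-6.0004 = +37.2987 (running +85.6256)
Area = |Σ|/2 = |85.6256|/2 = 42.8128

Area at t=0.56: 42.8128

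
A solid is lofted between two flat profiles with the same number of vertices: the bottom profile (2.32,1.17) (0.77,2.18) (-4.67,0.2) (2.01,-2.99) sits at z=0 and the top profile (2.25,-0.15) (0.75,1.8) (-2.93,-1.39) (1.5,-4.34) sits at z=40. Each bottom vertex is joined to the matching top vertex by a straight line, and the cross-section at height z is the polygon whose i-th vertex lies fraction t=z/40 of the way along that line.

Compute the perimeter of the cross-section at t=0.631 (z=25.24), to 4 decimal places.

Cross-section at t=0.631: each vertex is (1-t)·p0[i] + t·p1[i].
  v1: (1-0.631)·(2.32,1.17) + 0.631·(2.25,-0.15) = (2.2758,0.3371)
  v2: (1-0.631)·(0.77,2.18) + 0.631·(0.75,1.8) = (0.7574,1.9402)
  v3: (1-0.631)·(-4.67,0.2) + 0.631·(-2.93,-1.39) = (-3.5721,-0.8033)
  v4: (1-0.631)·(2.01,-2.99) + 0.631·(1.5,-4.34) = (1.6882,-3.8418)
Perimeter = Σ |v_{i+1} − v_i|:
  edge 1→2: √(-1.5185² + 1.6031²) = 2.2081 (running 2.2081)
  edge 2→3: √(-4.3294² + -2.7435²) = 5.1255 (running 7.3336)
  edge 3→4: √(5.2603² + -3.0386²) = 6.0748 (running 13.4084)
  edge 4→1: √(0.5876² + 4.1789²) = 4.2200 (running 17.6285)
Perimeter = 17.6285

Perimeter at t=0.631: 17.6285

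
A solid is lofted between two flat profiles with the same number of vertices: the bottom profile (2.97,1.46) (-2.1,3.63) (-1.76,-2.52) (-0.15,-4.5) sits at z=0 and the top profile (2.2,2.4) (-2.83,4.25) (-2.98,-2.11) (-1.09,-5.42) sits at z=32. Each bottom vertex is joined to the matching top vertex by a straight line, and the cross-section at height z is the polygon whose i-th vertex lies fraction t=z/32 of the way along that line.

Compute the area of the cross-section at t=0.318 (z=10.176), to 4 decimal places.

Cross-section at t=0.318: each vertex is (1-t)·p0[i] + t·p1[i].
  v1: (1-0.318)·(2.97,1.46) + 0.318·(2.2,2.4) = (2.7251,1.7589)
  v2: (1-0.318)·(-2.1,3.63) + 0.318·(-2.83,4.25) = (-2.3321,3.8272)
  v3: (1-0.318)·(-1.76,-2.52) + 0.318·(-2.98,-2.11) = (-2.1480,-2.3896)
  v4: (1-0.318)·(-0.15,-4.5) + 0.318·(-1.09,-5.42) = (-0.4489,-4.7926)
Shoelace sum Σ(x_i·y_{i+1} − x_{i+1}·y_i):
  i=1: 2.7251·3.8272 − -2.3321·1.7589 = +14.5316 (running +14.5316)
  i=2: -2.3321·-2.3896 − -2.1480·3.8272 = +13.7935 (running +28.3251)
  i=3: -2.1480·-4.7926 − -0.4489·-2.3896 = +9.2215 (running +37.5466)
  i=4: -0.4489·1.7589 − 2.7251·-4.7926 = +12.2708 (running +49.8174)
Area = |Σ|/2 = |49.8174|/2 = 24.9087

Area at t=0.318: 24.9087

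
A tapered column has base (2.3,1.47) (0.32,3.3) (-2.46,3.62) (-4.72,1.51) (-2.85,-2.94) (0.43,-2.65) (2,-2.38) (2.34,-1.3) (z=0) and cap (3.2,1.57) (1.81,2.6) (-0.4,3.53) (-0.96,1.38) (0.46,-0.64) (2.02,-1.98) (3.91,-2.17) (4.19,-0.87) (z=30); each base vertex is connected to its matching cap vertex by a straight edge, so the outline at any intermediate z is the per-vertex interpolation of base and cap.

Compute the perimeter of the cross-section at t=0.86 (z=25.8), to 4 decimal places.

Perimeter at t=0.86: 17.2768

Cross-section at t=0.86: each vertex is (1-t)·p0[i] + t·p1[i].
  v1: (1-0.86)·(2.3,1.47) + 0.86·(3.2,1.57) = (3.0740,1.5560)
  v2: (1-0.86)·(0.32,3.3) + 0.86·(1.81,2.6) = (1.6014,2.6980)
  v3: (1-0.86)·(-2.46,3.62) + 0.86·(-0.4,3.53) = (-0.6884,3.5426)
  v4: (1-0.86)·(-4.72,1.51) + 0.86·(-0.96,1.38) = (-1.4864,1.3982)
  v5: (1-0.86)·(-2.85,-2.94) + 0.86·(0.46,-0.64) = (-0.0034,-0.9620)
  v6: (1-0.86)·(0.43,-2.65) + 0.86·(2.02,-1.98) = (1.7974,-2.0738)
  v7: (1-0.86)·(2,-2.38) + 0.86·(3.91,-2.17) = (3.6426,-2.1994)
  v8: (1-0.86)·(2.34,-1.3) + 0.86·(4.19,-0.87) = (3.9310,-0.9302)
Perimeter = Σ |v_{i+1} − v_i|:
  edge 1→2: √(-1.4726² + 1.1420²) = 1.8635 (running 1.8635)
  edge 2→3: √(-2.2898² + 0.8446²) = 2.4406 (running 4.3041)
  edge 3→4: √(-0.7980² + -2.1444²) = 2.2881 (running 6.5922)
  edge 4→5: √(1.4830² + -2.3602²) = 2.7874 (running 9.3796)
  edge 5→6: √(1.8008² + -1.1118²) = 2.1164 (running 11.4960)
  edge 6→7: √(1.8452² + -0.1256²) = 1.8495 (running 13.3455)
  edge 7→8: √(0.2884² + 1.2692²) = 1.3016 (running 14.6470)
  edge 8→1: √(-0.8570² + 2.4862²) = 2.6298 (running 17.2768)
Perimeter = 17.2768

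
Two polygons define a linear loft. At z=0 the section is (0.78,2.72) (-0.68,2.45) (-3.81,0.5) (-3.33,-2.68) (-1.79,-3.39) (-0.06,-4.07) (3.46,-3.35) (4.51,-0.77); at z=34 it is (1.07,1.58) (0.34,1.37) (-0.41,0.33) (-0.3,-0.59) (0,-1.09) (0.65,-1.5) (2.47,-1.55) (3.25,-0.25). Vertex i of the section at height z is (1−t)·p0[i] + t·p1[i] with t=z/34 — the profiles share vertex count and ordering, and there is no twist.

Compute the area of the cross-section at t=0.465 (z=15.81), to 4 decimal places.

Cross-section at t=0.465: each vertex is (1-t)·p0[i] + t·p1[i].
  v1: (1-0.465)·(0.78,2.72) + 0.465·(1.07,1.58) = (0.9148,2.1899)
  v2: (1-0.465)·(-0.68,2.45) + 0.465·(0.34,1.37) = (-0.2057,1.9478)
  v3: (1-0.465)·(-3.81,0.5) + 0.465·(-0.41,0.33) = (-2.2290,0.4209)
  v4: (1-0.465)·(-3.33,-2.68) + 0.465·(-0.3,-0.59) = (-1.9210,-1.7081)
  v5: (1-0.465)·(-1.79,-3.39) + 0.465·(0,-1.09) = (-0.9576,-2.3205)
  v6: (1-0.465)·(-0.06,-4.07) + 0.465·(0.65,-1.5) = (0.2702,-2.8750)
  v7: (1-0.465)·(3.46,-3.35) + 0.465·(2.47,-1.55) = (2.9996,-2.5130)
  v8: (1-0.465)·(4.51,-0.77) + 0.465·(3.25,-0.25) = (3.9241,-0.5282)
Shoelace sum Σ(x_i·y_{i+1} − x_{i+1}·y_i):
  i=1: 0.9148·1.9478 − -0.2057·2.1899 = +2.2324 (running +2.2324)
  i=2: -0.2057·0.4209 − -2.2290·1.9478 = +4.2551 (running +6.4875)
  i=3: -2.2290·-1.7081 − -1.9210·0.4209 = +4.6161 (running +11.1036)
  i=4: -1.9210·-2.3205 − -0.9576·-1.7081 = +2.8220 (running +13.9256)
  i=5: -0.9576·-2.8750 − 0.2702·-2.3205 = +3.3801 (running +17.3057)
  i=6: 0.2702·-2.5130 − 2.9996·-2.8750 = +7.9450 (running +25.2506)
  i=7: 2.9996·-0.5282 − 3.9241·-2.5130 = +8.2768 (running +33.5275)
  i=8: 3.9241·2.1899 − 0.9148·-0.5282 = +9.0766 (running +42.6041)
Area = |Σ|/2 = |42.6041|/2 = 21.3020

Area at t=0.465: 21.3020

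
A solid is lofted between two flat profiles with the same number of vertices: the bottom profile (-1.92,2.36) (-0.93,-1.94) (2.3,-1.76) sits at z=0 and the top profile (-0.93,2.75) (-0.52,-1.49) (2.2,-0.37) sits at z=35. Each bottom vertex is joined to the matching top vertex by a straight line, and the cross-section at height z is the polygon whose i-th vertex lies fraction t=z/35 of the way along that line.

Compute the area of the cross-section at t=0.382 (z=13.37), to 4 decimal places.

Cross-section at t=0.382: each vertex is (1-t)·p0[i] + t·p1[i].
  v1: (1-0.382)·(-1.92,2.36) + 0.382·(-0.93,2.75) = (-1.5418,2.5090)
  v2: (1-0.382)·(-0.93,-1.94) + 0.382·(-0.52,-1.49) = (-0.7734,-1.7681)
  v3: (1-0.382)·(2.3,-1.76) + 0.382·(2.2,-0.37) = (2.2618,-1.2290)
Shoelace sum Σ(x_i·y_{i+1} − x_{i+1}·y_i):
  i=1: -1.5418·-1.7681 − -0.7734·2.5090 = +4.6665 (running +4.6665)
  i=2: -0.7734·-1.2290 − 2.2618·-1.7681 = +4.9496 (running +9.6161)
  i=3: 2.2618·2.5090 − -1.5418·-1.2290 = +3.7799 (running +13.3960)
Area = |Σ|/2 = |13.3960|/2 = 6.6980

Area at t=0.382: 6.6980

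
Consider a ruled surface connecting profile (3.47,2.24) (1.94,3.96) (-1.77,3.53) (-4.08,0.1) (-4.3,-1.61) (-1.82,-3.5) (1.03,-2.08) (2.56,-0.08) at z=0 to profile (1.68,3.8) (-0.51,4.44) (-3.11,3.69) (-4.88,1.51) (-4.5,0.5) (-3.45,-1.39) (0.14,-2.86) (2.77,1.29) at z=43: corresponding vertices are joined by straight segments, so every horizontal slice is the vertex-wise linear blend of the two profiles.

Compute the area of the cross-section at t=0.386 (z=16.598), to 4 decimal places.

Cross-section at t=0.386: each vertex is (1-t)·p0[i] + t·p1[i].
  v1: (1-0.386)·(3.47,2.24) + 0.386·(1.68,3.8) = (2.7791,2.8422)
  v2: (1-0.386)·(1.94,3.96) + 0.386·(-0.51,4.44) = (0.9943,4.1453)
  v3: (1-0.386)·(-1.77,3.53) + 0.386·(-3.11,3.69) = (-2.2872,3.5918)
  v4: (1-0.386)·(-4.08,0.1) + 0.386·(-4.88,1.51) = (-4.3888,0.6443)
  v5: (1-0.386)·(-4.3,-1.61) + 0.386·(-4.5,0.5) = (-4.3772,-0.7955)
  v6: (1-0.386)·(-1.82,-3.5) + 0.386·(-3.45,-1.39) = (-2.4492,-2.6855)
  v7: (1-0.386)·(1.03,-2.08) + 0.386·(0.14,-2.86) = (0.6865,-2.3811)
  v8: (1-0.386)·(2.56,-0.08) + 0.386·(2.77,1.29) = (2.6411,0.4488)
Shoelace sum Σ(x_i·y_{i+1} − x_{i+1}·y_i):
  i=1: 2.7791·4.1453 − 0.9943·2.8422 = +8.6940 (running +8.6940)
  i=2: 0.9943·3.5918 − -2.2872·4.1453 = +13.0525 (running +21.7466)
  i=3: -2.2872·0.6443 − -4.3888·3.5918 = +14.2899 (running +36.0365)
  i=4: -4.3888·-0.7955 − -4.3772·0.6443 = +6.3115 (running +42.3480)
  i=5: -4.3772·-2.6855 − -2.4492·-0.7955 = +9.8067 (running +52.1547)
  i=6: -2.4492·-2.3811 − 0.6865·-2.6855 = +7.6752 (running +59.8300)
  i=7: 0.6865·0.4488 − 2.6411·-2.3811 = +6.5967 (running +66.4266)
  i=8: 2.6411·2.8422 − 2.7791·0.4488 = +6.2590 (running +72.6856)
Area = |Σ|/2 = |72.6856|/2 = 36.3428

Area at t=0.386: 36.3428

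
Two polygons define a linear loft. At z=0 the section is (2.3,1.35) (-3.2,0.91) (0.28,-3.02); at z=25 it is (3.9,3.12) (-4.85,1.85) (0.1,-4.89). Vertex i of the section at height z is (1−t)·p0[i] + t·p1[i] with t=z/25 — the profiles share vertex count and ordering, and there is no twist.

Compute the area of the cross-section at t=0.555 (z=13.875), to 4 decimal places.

Area at t=0.555: 21.9817

Cross-section at t=0.555: each vertex is (1-t)·p0[i] + t·p1[i].
  v1: (1-0.555)·(2.3,1.35) + 0.555·(3.9,3.12) = (3.1880,2.3324)
  v2: (1-0.555)·(-3.2,0.91) + 0.555·(-4.85,1.85) = (-4.1158,1.4317)
  v3: (1-0.555)·(0.28,-3.02) + 0.555·(0.1,-4.89) = (0.1801,-4.0579)
Shoelace sum Σ(x_i·y_{i+1} − x_{i+1}·y_i):
  i=1: 3.1880·1.4317 − -4.1158·2.3324 = +14.1636 (running +14.1636)
  i=2: -4.1158·-4.0579 − 0.1801·1.4317 = +16.4432 (running +30.6069)
  i=3: 0.1801·2.3324 − 3.1880·-4.0579 = +13.3565 (running +43.9634)
Area = |Σ|/2 = |43.9634|/2 = 21.9817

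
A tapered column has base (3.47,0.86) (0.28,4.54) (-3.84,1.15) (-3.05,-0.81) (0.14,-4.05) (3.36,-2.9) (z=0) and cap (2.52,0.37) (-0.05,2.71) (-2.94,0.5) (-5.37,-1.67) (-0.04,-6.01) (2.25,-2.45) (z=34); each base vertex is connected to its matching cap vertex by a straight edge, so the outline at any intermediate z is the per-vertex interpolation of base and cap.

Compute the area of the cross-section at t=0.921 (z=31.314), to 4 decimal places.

Area at t=0.921: 37.5842

Cross-section at t=0.921: each vertex is (1-t)·p0[i] + t·p1[i].
  v1: (1-0.921)·(3.47,0.86) + 0.921·(2.52,0.37) = (2.5951,0.4087)
  v2: (1-0.921)·(0.28,4.54) + 0.921·(-0.05,2.71) = (-0.0239,2.8546)
  v3: (1-0.921)·(-3.84,1.15) + 0.921·(-2.94,0.5) = (-3.0111,0.5514)
  v4: (1-0.921)·(-3.05,-0.81) + 0.921·(-5.37,-1.67) = (-5.1867,-1.6021)
  v5: (1-0.921)·(0.14,-4.05) + 0.921·(-0.04,-6.01) = (-0.0258,-5.8552)
  v6: (1-0.921)·(3.36,-2.9) + 0.921·(2.25,-2.45) = (2.3377,-2.4855)
Shoelace sum Σ(x_i·y_{i+1} − x_{i+1}·y_i):
  i=1: 2.5951·2.8546 − -0.0239·0.4087 = +7.4175 (running +7.4175)
  i=2: -0.0239·0.5514 − -3.0111·2.8546 = +8.5822 (running +15.9997)
  i=3: -3.0111·-1.6021 − -5.1867·0.5514 = +7.6837 (running +23.6834)
  i=4: -5.1867·-5.8552 − -0.0258·-1.6021 = +30.3278 (running +54.0112)
  i=5: -0.0258·-2.4855 − 2.3377·-5.8552 = +13.7516 (running +67.7628)
  i=6: 2.3377·0.4087 − 2.5951·-2.4855 = +7.4056 (running +75.1684)
Area = |Σ|/2 = |75.1684|/2 = 37.5842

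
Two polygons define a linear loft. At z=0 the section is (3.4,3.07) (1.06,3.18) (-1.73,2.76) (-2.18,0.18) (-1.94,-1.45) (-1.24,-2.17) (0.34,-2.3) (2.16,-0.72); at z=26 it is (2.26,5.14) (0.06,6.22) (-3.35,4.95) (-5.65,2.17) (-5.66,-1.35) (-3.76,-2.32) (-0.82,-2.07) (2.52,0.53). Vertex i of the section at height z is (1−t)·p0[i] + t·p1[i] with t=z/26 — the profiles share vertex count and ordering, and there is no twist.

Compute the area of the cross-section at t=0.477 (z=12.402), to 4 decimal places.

Area at t=0.477: 35.3614

Cross-section at t=0.477: each vertex is (1-t)·p0[i] + t·p1[i].
  v1: (1-0.477)·(3.4,3.07) + 0.477·(2.26,5.14) = (2.8562,4.0574)
  v2: (1-0.477)·(1.06,3.18) + 0.477·(0.06,6.22) = (0.5830,4.6301)
  v3: (1-0.477)·(-1.73,2.76) + 0.477·(-3.35,4.95) = (-2.5027,3.8046)
  v4: (1-0.477)·(-2.18,0.18) + 0.477·(-5.65,2.17) = (-3.8352,1.1292)
  v5: (1-0.477)·(-1.94,-1.45) + 0.477·(-5.66,-1.35) = (-3.7144,-1.4023)
  v6: (1-0.477)·(-1.24,-2.17) + 0.477·(-3.76,-2.32) = (-2.4420,-2.2416)
  v7: (1-0.477)·(0.34,-2.3) + 0.477·(-0.82,-2.07) = (-0.2133,-2.1903)
  v8: (1-0.477)·(2.16,-0.72) + 0.477·(2.52,0.53) = (2.3317,-0.1238)
Shoelace sum Σ(x_i·y_{i+1} − x_{i+1}·y_i):
  i=1: 2.8562·4.6301 − 0.5830·4.0574 = +10.8591 (running +10.8591)
  i=2: 0.5830·3.8046 − -2.5027·4.6301 = +13.8060 (running +24.6651)
  i=3: -2.5027·1.1292 − -3.8352·3.8046 = +11.7653 (running +36.4304)
  i=4: -3.8352·-1.4023 − -3.7144·1.1292 = +9.5725 (running +46.0029)
  i=5: -3.7144·-2.2416 − -2.4420·-1.4023 = +4.9016 (running +50.9045)
  i=6: -2.4420·-2.1903 − -0.2133·-2.2416 = +4.8706 (running +55.7751)
  i=7: -0.2133·-0.1238 − 2.3317·-2.1903 = +5.1335 (running +60.9087)
  i=8: 2.3317·4.0574 − 2.8562·-0.1238 = +9.8142 (running +70.7228)
Area = |Σ|/2 = |70.7228|/2 = 35.3614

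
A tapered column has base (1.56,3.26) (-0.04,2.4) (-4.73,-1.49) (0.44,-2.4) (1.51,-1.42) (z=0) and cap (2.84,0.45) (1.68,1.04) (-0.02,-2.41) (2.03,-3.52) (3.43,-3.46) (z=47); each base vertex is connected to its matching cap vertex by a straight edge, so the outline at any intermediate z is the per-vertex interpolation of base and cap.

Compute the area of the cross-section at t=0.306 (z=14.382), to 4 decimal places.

Cross-section at t=0.306: each vertex is (1-t)·p0[i] + t·p1[i].
  v1: (1-0.306)·(1.56,3.26) + 0.306·(2.84,0.45) = (1.9517,2.4001)
  v2: (1-0.306)·(-0.04,2.4) + 0.306·(1.68,1.04) = (0.4863,1.9838)
  v3: (1-0.306)·(-4.73,-1.49) + 0.306·(-0.02,-2.41) = (-3.2887,-1.7715)
  v4: (1-0.306)·(0.44,-2.4) + 0.306·(2.03,-3.52) = (0.9265,-2.7427)
  v5: (1-0.306)·(1.51,-1.42) + 0.306·(3.43,-3.46) = (2.0975,-2.0442)
Shoelace sum Σ(x_i·y_{i+1} − x_{i+1}·y_i):
  i=1: 1.9517·1.9838 − 0.4863·2.4001 = +2.7046 (running +2.7046)
  i=2: 0.4863·-1.7715 − -3.2887·1.9838 = +5.6628 (running +8.3674)
  i=3: -3.2887·-2.7427 − 0.9265·-1.7715 = +10.6615 (running +19.0289)
  i=4: 0.9265·-2.0442 − 2.0975·-2.7427 = +3.8588 (running +22.8877)
  i=5: 2.0975·2.4001 − 1.9517·-2.0442 = +9.0240 (running +31.9118)
Area = |Σ|/2 = |31.9118|/2 = 15.9559

Area at t=0.306: 15.9559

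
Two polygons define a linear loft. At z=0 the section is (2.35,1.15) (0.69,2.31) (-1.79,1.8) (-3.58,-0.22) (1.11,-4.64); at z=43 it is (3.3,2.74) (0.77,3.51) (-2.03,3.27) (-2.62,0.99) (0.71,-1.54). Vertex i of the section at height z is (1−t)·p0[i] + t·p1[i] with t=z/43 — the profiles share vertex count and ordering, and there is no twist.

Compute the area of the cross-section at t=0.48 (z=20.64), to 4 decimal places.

Area at t=0.48: 20.6287

Cross-section at t=0.48: each vertex is (1-t)·p0[i] + t·p1[i].
  v1: (1-0.48)·(2.35,1.15) + 0.48·(3.3,2.74) = (2.8060,1.9132)
  v2: (1-0.48)·(0.69,2.31) + 0.48·(0.77,3.51) = (0.7284,2.8860)
  v3: (1-0.48)·(-1.79,1.8) + 0.48·(-2.03,3.27) = (-1.9052,2.5056)
  v4: (1-0.48)·(-3.58,-0.22) + 0.48·(-2.62,0.99) = (-3.1192,0.3608)
  v5: (1-0.48)·(1.11,-4.64) + 0.48·(0.71,-1.54) = (0.9180,-3.1520)
Shoelace sum Σ(x_i·y_{i+1} − x_{i+1}·y_i):
  i=1: 2.8060·2.8860 − 0.7284·1.9132 = +6.7045 (running +6.7045)
  i=2: 0.7284·2.5056 − -1.9052·2.8860 = +7.3235 (running +14.0280)
  i=3: -1.9052·0.3608 − -3.1192·2.5056 = +7.1281 (running +21.1561)
  i=4: -3.1192·-3.1520 − 0.9180·0.3608 = +9.5005 (running +30.6566)
  i=5: 0.9180·1.9132 − 2.8060·-3.1520 = +10.6008 (running +41.2574)
Area = |Σ|/2 = |41.2574|/2 = 20.6287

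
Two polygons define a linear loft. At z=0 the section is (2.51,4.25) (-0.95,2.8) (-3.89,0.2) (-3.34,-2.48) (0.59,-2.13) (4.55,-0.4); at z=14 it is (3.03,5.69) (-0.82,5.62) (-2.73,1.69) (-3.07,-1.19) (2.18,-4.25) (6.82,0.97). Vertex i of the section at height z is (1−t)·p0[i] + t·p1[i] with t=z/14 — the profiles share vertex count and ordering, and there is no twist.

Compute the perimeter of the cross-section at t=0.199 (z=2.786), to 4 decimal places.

Cross-section at t=0.199: each vertex is (1-t)·p0[i] + t·p1[i].
  v1: (1-0.199)·(2.51,4.25) + 0.199·(3.03,5.69) = (2.6135,4.5366)
  v2: (1-0.199)·(-0.95,2.8) + 0.199·(-0.82,5.62) = (-0.9241,3.3612)
  v3: (1-0.199)·(-3.89,0.2) + 0.199·(-2.73,1.69) = (-3.6592,0.4965)
  v4: (1-0.199)·(-3.34,-2.48) + 0.199·(-3.07,-1.19) = (-3.2863,-2.2233)
  v5: (1-0.199)·(0.59,-2.13) + 0.199·(2.18,-4.25) = (0.9064,-2.5519)
  v6: (1-0.199)·(4.55,-0.4) + 0.199·(6.82,0.97) = (5.0017,-0.1274)
Perimeter = Σ |v_{i+1} − v_i|:
  edge 1→2: √(-3.5376² + -1.1754²) = 3.7278 (running 3.7278)
  edge 2→3: √(-2.7350² + -2.8647²) = 3.9606 (running 7.6884)
  edge 3→4: √(0.3729² + -2.7198²) = 2.7452 (running 10.4337)
  edge 4→5: √(4.1927² + -0.3286²) = 4.2055 (running 14.6392)
  edge 5→6: √(4.0953² + 2.4245²) = 4.7592 (running 19.3984)
  edge 6→1: √(-2.3883² + 4.6639²) = 5.2398 (running 24.6382)
Perimeter = 24.6382

Perimeter at t=0.199: 24.6382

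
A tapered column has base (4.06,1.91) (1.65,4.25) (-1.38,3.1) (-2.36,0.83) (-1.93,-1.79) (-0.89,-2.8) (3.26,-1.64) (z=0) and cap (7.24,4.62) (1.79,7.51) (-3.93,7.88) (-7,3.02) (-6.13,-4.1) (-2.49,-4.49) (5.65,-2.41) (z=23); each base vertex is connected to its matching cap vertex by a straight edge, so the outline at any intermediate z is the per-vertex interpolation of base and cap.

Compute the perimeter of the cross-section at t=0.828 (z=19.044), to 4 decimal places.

Perimeter at t=0.828: 40.0215

Cross-section at t=0.828: each vertex is (1-t)·p0[i] + t·p1[i].
  v1: (1-0.828)·(4.06,1.91) + 0.828·(7.24,4.62) = (6.6930,4.1539)
  v2: (1-0.828)·(1.65,4.25) + 0.828·(1.79,7.51) = (1.7659,6.9493)
  v3: (1-0.828)·(-1.38,3.1) + 0.828·(-3.93,7.88) = (-3.4914,7.0578)
  v4: (1-0.828)·(-2.36,0.83) + 0.828·(-7,3.02) = (-6.2019,2.6433)
  v5: (1-0.828)·(-1.93,-1.79) + 0.828·(-6.13,-4.1) = (-5.4076,-3.7027)
  v6: (1-0.828)·(-0.89,-2.8) + 0.828·(-2.49,-4.49) = (-2.2148,-4.1993)
  v7: (1-0.828)·(3.26,-1.64) + 0.828·(5.65,-2.41) = (5.2389,-2.2776)
Perimeter = Σ |v_{i+1} − v_i|:
  edge 1→2: √(-4.9271² + 2.7954²) = 5.6649 (running 5.6649)
  edge 2→3: √(-5.2573² + 0.1086²) = 5.2584 (running 10.9233)
  edge 3→4: √(-2.7105² + -4.4145²) = 5.1802 (running 16.1036)
  edge 4→5: √(0.7943² + -6.3460²) = 6.3955 (running 22.4991)
  edge 5→6: √(3.1928² + -0.4966²) = 3.2312 (running 25.7303)
  edge 6→7: √(7.4537² + 1.9218²) = 7.6975 (running 33.4277)
  edge 7→1: √(1.4541² + 6.4314²) = 6.5938 (running 40.0215)
Perimeter = 40.0215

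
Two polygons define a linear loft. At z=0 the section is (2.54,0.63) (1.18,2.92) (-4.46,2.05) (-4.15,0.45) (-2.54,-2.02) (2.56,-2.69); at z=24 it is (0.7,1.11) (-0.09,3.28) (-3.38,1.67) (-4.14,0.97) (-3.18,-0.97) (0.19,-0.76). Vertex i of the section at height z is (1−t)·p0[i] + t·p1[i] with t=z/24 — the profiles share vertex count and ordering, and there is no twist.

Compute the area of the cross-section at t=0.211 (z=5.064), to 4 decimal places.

Area at t=0.211: 25.6219

Cross-section at t=0.211: each vertex is (1-t)·p0[i] + t·p1[i].
  v1: (1-0.211)·(2.54,0.63) + 0.211·(0.7,1.11) = (2.1518,0.7313)
  v2: (1-0.211)·(1.18,2.92) + 0.211·(-0.09,3.28) = (0.9120,2.9960)
  v3: (1-0.211)·(-4.46,2.05) + 0.211·(-3.38,1.67) = (-4.2321,1.9698)
  v4: (1-0.211)·(-4.15,0.45) + 0.211·(-4.14,0.97) = (-4.1479,0.5597)
  v5: (1-0.211)·(-2.54,-2.02) + 0.211·(-3.18,-0.97) = (-2.6750,-1.7984)
  v6: (1-0.211)·(2.56,-2.69) + 0.211·(0.19,-0.76) = (2.0599,-2.2828)
Shoelace sum Σ(x_i·y_{i+1} − x_{i+1}·y_i):
  i=1: 2.1518·2.9960 − 0.9120·0.7313 = +5.7796 (running +5.7796)
  i=2: 0.9120·1.9698 − -4.2321·2.9960 = +14.4758 (running +20.2554)
  i=3: -4.2321·0.5597 − -4.1479·1.9698 = +5.8018 (running +26.0572)
  i=4: -4.1479·-1.7984 − -2.6750·0.5597 = +8.9570 (running +35.0143)
  i=5: -2.6750·-2.2828 − 2.0599·-1.7984 = +9.8112 (running +44.8255)
  i=6: 2.0599·0.7313 − 2.1518·-2.2828 = +6.4184 (running +51.2438)
Area = |Σ|/2 = |51.2438|/2 = 25.6219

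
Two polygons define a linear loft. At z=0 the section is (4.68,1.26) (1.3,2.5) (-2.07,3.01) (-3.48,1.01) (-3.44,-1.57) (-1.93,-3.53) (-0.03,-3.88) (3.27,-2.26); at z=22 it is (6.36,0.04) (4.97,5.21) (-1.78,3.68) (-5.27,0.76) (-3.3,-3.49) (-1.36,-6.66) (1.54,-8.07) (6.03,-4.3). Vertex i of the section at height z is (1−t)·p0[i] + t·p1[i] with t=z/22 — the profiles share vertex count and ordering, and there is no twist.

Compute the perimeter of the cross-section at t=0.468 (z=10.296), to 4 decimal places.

Perimeter at t=0.468: 30.0407

Cross-section at t=0.468: each vertex is (1-t)·p0[i] + t·p1[i].
  v1: (1-0.468)·(4.68,1.26) + 0.468·(6.36,0.04) = (5.4662,0.6890)
  v2: (1-0.468)·(1.3,2.5) + 0.468·(4.97,5.21) = (3.0176,3.7683)
  v3: (1-0.468)·(-2.07,3.01) + 0.468·(-1.78,3.68) = (-1.9343,3.3236)
  v4: (1-0.468)·(-3.48,1.01) + 0.468·(-5.27,0.76) = (-4.3177,0.8930)
  v5: (1-0.468)·(-3.44,-1.57) + 0.468·(-3.3,-3.49) = (-3.3745,-2.4686)
  v6: (1-0.468)·(-1.93,-3.53) + 0.468·(-1.36,-6.66) = (-1.6632,-4.9948)
  v7: (1-0.468)·(-0.03,-3.88) + 0.468·(1.54,-8.07) = (0.7048,-5.8409)
  v8: (1-0.468)·(3.27,-2.26) + 0.468·(6.03,-4.3) = (4.5617,-3.2147)
Perimeter = Σ |v_{i+1} − v_i|:
  edge 1→2: √(-2.4487² + 3.0792²) = 3.9342 (running 3.9342)
  edge 2→3: √(-4.9518² + -0.4447²) = 4.9718 (running 8.9059)
  edge 3→4: √(-2.3834² + -2.4306²) = 3.4042 (running 12.3101)
  edge 4→5: √(0.9432² + -3.3616²) = 3.4914 (running 15.8015)
  edge 5→6: √(1.7112² + -2.5263²) = 3.0513 (running 18.8528)
  edge 6→7: √(2.3680² + -0.8461²) = 2.5146 (running 21.3674)
  edge 7→8: √(3.8569² + 2.6262²) = 4.6661 (running 26.0336)
  edge 8→1: √(0.9046² + 3.9038²) = 4.0072 (running 30.0407)
Perimeter = 30.0407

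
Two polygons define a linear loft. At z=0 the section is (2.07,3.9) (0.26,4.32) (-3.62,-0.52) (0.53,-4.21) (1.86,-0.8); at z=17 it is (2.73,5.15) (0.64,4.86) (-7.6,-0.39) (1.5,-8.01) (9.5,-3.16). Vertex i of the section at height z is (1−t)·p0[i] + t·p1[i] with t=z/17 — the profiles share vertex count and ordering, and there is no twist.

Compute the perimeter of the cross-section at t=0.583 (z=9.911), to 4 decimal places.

Perimeter at t=0.583: 33.9483

Cross-section at t=0.583: each vertex is (1-t)·p0[i] + t·p1[i].
  v1: (1-0.583)·(2.07,3.9) + 0.583·(2.73,5.15) = (2.4548,4.6288)
  v2: (1-0.583)·(0.26,4.32) + 0.583·(0.64,4.86) = (0.4815,4.6348)
  v3: (1-0.583)·(-3.62,-0.52) + 0.583·(-7.6,-0.39) = (-5.9403,-0.4442)
  v4: (1-0.583)·(0.53,-4.21) + 0.583·(1.5,-8.01) = (1.0955,-6.4254)
  v5: (1-0.583)·(1.86,-0.8) + 0.583·(9.5,-3.16) = (6.3141,-2.1759)
Perimeter = Σ |v_{i+1} − v_i|:
  edge 1→2: √(-1.9732² + 0.0061²) = 1.9732 (running 1.9732)
  edge 2→3: √(-6.4219² + -5.0790²) = 8.1876 (running 10.1609)
  edge 3→4: √(7.0358² + -5.9812²) = 9.2346 (running 19.3955)
  edge 4→5: √(5.2186² + 4.2495²) = 6.7300 (running 26.1254)
  edge 5→1: √(-3.8593² + 6.8046²) = 7.8229 (running 33.9483)
Perimeter = 33.9483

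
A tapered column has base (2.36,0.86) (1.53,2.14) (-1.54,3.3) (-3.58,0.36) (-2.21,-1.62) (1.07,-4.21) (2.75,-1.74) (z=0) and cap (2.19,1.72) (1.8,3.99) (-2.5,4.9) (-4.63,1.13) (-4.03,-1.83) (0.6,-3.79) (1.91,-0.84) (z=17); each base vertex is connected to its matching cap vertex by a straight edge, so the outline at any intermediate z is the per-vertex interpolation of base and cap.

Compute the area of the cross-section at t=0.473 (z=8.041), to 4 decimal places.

Area at t=0.473: 34.9564

Cross-section at t=0.473: each vertex is (1-t)·p0[i] + t·p1[i].
  v1: (1-0.473)·(2.36,0.86) + 0.473·(2.19,1.72) = (2.2796,1.2668)
  v2: (1-0.473)·(1.53,2.14) + 0.473·(1.8,3.99) = (1.6577,3.0151)
  v3: (1-0.473)·(-1.54,3.3) + 0.473·(-2.5,4.9) = (-1.9941,4.0568)
  v4: (1-0.473)·(-3.58,0.36) + 0.473·(-4.63,1.13) = (-4.0766,0.7242)
  v5: (1-0.473)·(-2.21,-1.62) + 0.473·(-4.03,-1.83) = (-3.0709,-1.7193)
  v6: (1-0.473)·(1.07,-4.21) + 0.473·(0.6,-3.79) = (0.8477,-4.0113)
  v7: (1-0.473)·(2.75,-1.74) + 0.473·(1.91,-0.84) = (2.3527,-1.3143)
Shoelace sum Σ(x_i·y_{i+1} − x_{i+1}·y_i):
  i=1: 2.2796·3.0151 − 1.6577·1.2668 = +4.7731 (running +4.7731)
  i=2: 1.6577·4.0568 − -1.9941·3.0151 = +12.7372 (running +17.5104)
  i=3: -1.9941·0.7242 − -4.0766·4.0568 = +15.0940 (running +32.6044)
  i=4: -4.0766·-1.7193 − -3.0709·0.7242 = +9.2331 (running +41.8374)
  i=5: -3.0709·-4.0113 − 0.8477·-1.7193 = +13.7757 (running +55.6132)
  i=6: 0.8477·-1.3143 − 2.3527·-4.0113 = +8.3233 (running +63.9365)
  i=7: 2.3527·1.2668 − 2.2796·-1.3143 = +5.9764 (running +69.9128)
Area = |Σ|/2 = |69.9128|/2 = 34.9564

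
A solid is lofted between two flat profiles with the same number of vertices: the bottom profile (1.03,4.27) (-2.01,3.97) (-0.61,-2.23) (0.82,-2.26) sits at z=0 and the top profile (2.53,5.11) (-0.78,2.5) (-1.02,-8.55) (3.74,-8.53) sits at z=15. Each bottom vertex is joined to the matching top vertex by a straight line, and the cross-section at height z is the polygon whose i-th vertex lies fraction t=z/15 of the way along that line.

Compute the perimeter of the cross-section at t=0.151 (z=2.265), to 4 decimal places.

Cross-section at t=0.151: each vertex is (1-t)·p0[i] + t·p1[i].
  v1: (1-0.151)·(1.03,4.27) + 0.151·(2.53,5.11) = (1.2565,4.3968)
  v2: (1-0.151)·(-2.01,3.97) + 0.151·(-0.78,2.5) = (-1.8243,3.7480)
  v3: (1-0.151)·(-0.61,-2.23) + 0.151·(-1.02,-8.55) = (-0.6719,-3.1843)
  v4: (1-0.151)·(0.82,-2.26) + 0.151·(3.74,-8.53) = (1.2609,-3.2068)
Perimeter = Σ |v_{i+1} − v_i|:
  edge 1→2: √(-3.0808² + -0.6488²) = 3.1483 (running 3.1483)
  edge 2→3: √(1.1524² + -6.9323²) = 7.0275 (running 10.1758)
  edge 3→4: √(1.9328² + -0.0224²) = 1.9330 (running 12.1088)
  edge 4→1: √(-0.0044² + 7.6036²) = 7.6036 (running 19.7124)
Perimeter = 19.7124

Perimeter at t=0.151: 19.7124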